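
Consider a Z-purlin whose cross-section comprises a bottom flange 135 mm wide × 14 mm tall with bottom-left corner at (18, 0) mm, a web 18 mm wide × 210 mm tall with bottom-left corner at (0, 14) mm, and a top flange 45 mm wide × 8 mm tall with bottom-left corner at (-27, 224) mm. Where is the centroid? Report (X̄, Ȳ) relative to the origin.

bottom flange: A = 135 × 14 = 1890.00, centroid at (85.50, 7.00).
web: A = 18 × 210 = 3780.00, centroid at (9.00, 119.00).
top flange: A = 45 × 8 = 360.00, centroid at (-4.50, 228.00).
ΣA = 6030.00 mm², ΣAX̄ = 193995.00 mm³, ΣAȲ = 545130.00 mm³.
X̄ = 193995.00/6030.00 = 32.17 mm; Ȳ = 545130.00/6030.00 = 90.40 mm.

X̄ = 32.17 mm, Ȳ = 90.40 mm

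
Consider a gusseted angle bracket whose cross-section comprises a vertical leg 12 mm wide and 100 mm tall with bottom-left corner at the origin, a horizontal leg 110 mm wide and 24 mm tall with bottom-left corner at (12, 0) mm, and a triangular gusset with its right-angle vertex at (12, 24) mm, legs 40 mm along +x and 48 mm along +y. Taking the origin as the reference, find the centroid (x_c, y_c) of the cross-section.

vertical leg: A = 12 × 100 = 1200.00, centroid at (6.00, 50.00).
horizontal leg: A = 110 × 24 = 2640.00, centroid at (67.00, 12.00).
gusset: A = ½·40·48 = 960.00, centroid at (25.33, 40.00).
ΣA = 4800.00 mm²
ΣAx_c = (1200.00)(6.00) + (2640.00)(67.00) + (960.00)(25.33) = 208400.00 mm³
ΣAy_c = (1200.00)(50.00) + (2640.00)(12.00) + (960.00)(40.00) = 130080.00 mm³
x_c = 208400.00 / 4800.00 = 43.42 mm
y_c = 130080.00 / 4800.00 = 27.10 mm

x_c = 43.42 mm, y_c = 27.10 mm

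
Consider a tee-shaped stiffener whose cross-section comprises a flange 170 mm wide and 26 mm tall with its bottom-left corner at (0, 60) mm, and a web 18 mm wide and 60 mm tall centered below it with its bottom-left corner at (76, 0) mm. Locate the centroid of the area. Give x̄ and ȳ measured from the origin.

x̄ = 85.00 mm, ȳ = 64.56 mm

web: A = 18 × 60 = 1080.00, centroid at (85.00, 30.00).
flange: A = 170 × 26 = 4420.00, centroid at (85.00, 73.00).
ΣA = 5500.00 mm², ΣAx̄ = 467500.00 mm³, ΣAȳ = 355060.00 mm³.
x̄ = 467500.00/5500.00 = 85.00 mm; ȳ = 355060.00/5500.00 = 64.56 mm.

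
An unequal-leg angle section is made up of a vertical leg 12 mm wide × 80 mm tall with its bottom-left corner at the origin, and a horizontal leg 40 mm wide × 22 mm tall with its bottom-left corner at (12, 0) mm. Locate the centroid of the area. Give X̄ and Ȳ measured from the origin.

X̄ = 18.43 mm, Ȳ = 26.13 mm

Part | A | x̄ᵢ | ȳᵢ | A·x̄ᵢ | A·ȳᵢ
vertical leg | 960.00 | 6.00 | 40.00 | 5760.00 | 38400.00
horizontal leg | 880.00 | 32.00 | 11.00 | 28160.00 | 9680.00
Σ | 1840.00 |  |  | 33920.00 | 48080.00
X̄ = 33920.00 / 1840.00 = 18.43 mm
Ȳ = 48080.00 / 1840.00 = 26.13 mm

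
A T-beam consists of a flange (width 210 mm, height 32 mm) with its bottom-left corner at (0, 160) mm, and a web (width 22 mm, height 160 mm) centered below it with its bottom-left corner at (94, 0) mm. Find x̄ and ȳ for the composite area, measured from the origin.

x̄ = 105.00 mm, ȳ = 143.00 mm

web: A = 22 × 160 = 3520.00, centroid at (105.00, 80.00).
flange: A = 210 × 32 = 6720.00, centroid at (105.00, 176.00).
ΣA = 10240.00 mm², ΣAx̄ = 1075200.00 mm³, ΣAȳ = 1464320.00 mm³.
x̄ = 1075200.00/10240.00 = 105.00 mm; ȳ = 1464320.00/10240.00 = 143.00 mm.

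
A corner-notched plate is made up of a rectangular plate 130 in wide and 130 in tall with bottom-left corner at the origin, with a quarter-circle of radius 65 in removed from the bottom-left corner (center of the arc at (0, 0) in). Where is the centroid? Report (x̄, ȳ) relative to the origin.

x̄ = 74.14 in, ȳ = 74.14 in

Part | A | x̄ᵢ | ȳᵢ | A·x̄ᵢ | A·ȳᵢ
plate | 16900.00 | 65.00 | 65.00 | 1098500.00 | 1098500.00
removed quarter-circle | -3318.31 | 27.59 | 27.59 | -91541.67 | -91541.67
Σ | 13581.69 |  |  | 1006958.33 | 1006958.33
x̄ = 1006958.33 / 13581.69 = 74.14 in
ȳ = 1006958.33 / 13581.69 = 74.14 in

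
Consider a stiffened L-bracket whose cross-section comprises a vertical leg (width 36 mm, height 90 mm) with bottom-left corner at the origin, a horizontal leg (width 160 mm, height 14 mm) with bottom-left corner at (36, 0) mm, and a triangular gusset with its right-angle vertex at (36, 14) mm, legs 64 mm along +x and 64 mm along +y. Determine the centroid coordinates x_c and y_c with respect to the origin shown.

vertical leg: A = 36 × 90 = 3240.00, centroid at (18.00, 45.00).
horizontal leg: A = 160 × 14 = 2240.00, centroid at (116.00, 7.00).
gusset: A = ½·64·64 = 2048.00, centroid at (57.33, 35.33).
ΣA = 7528.00 mm²
ΣAx_c = (3240.00)(18.00) + (2240.00)(116.00) + (2048.00)(57.33) = 435578.67 mm³
ΣAy_c = (3240.00)(45.00) + (2240.00)(7.00) + (2048.00)(35.33) = 233842.67 mm³
x_c = 435578.67 / 7528.00 = 57.86 mm
y_c = 233842.67 / 7528.00 = 31.06 mm

x_c = 57.86 mm, y_c = 31.06 mm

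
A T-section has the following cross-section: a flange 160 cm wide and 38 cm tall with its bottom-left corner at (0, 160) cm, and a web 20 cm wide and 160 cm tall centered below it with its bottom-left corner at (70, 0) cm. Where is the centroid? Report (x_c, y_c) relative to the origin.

Part | A | x̄ᵢ | ȳᵢ | A·x̄ᵢ | A·ȳᵢ
web | 3200.00 | 80.00 | 80.00 | 256000.00 | 256000.00
flange | 6080.00 | 80.00 | 179.00 | 486400.00 | 1088320.00
Σ | 9280.00 |  |  | 742400.00 | 1344320.00
x_c = 742400.00 / 9280.00 = 80.00 cm
y_c = 1344320.00 / 9280.00 = 144.86 cm

x_c = 80.00 cm, y_c = 144.86 cm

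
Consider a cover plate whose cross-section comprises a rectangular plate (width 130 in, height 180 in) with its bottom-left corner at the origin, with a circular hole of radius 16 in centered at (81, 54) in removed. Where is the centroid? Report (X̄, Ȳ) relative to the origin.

X̄ = 64.43 in, Ȳ = 91.28 in

Part | A | x̄ᵢ | ȳᵢ | A·x̄ᵢ | A·ȳᵢ
plate | 23400.00 | 65.00 | 90.00 | 1521000.00 | 2106000.00
hole | -804.25 | 81.00 | 54.00 | -65144.07 | -43429.38
Σ | 22595.75 |  |  | 1455855.93 | 2062570.62
X̄ = 1455855.93 / 22595.75 = 64.43 in
Ȳ = 2062570.62 / 22595.75 = 91.28 in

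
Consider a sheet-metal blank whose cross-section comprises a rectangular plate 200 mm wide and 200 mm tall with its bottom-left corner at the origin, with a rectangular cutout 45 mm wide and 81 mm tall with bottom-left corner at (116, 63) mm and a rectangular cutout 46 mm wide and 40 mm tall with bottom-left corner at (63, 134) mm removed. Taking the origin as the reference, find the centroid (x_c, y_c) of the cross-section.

x_c = 96.68 mm, y_c = 96.75 mm

plate: A = 200 × 200 = 40000.00, centroid at (100.00, 100.00).
hole 1: A = −(45 × 81) = -3645.00, centroid at (138.50, 103.50).
hole 2: A = −(46 × 40) = -1840.00, centroid at (86.00, 154.00).
ΣA = 34515.00 mm²
ΣAx_c = (40000.00)(100.00) + (-3645.00)(138.50) + (-1840.00)(86.00) = 3336927.50 mm³
ΣAy_c = (40000.00)(100.00) + (-3645.00)(103.50) + (-1840.00)(154.00) = 3339382.50 mm³
x_c = 3336927.50 / 34515.00 = 96.68 mm
y_c = 3339382.50 / 34515.00 = 96.75 mm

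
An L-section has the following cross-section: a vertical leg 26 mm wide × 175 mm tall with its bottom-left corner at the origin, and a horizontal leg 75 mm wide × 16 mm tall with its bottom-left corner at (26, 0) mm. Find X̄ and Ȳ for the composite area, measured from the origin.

Part | A | x̄ᵢ | ȳᵢ | A·x̄ᵢ | A·ȳᵢ
vertical leg | 4550.00 | 13.00 | 87.50 | 59150.00 | 398125.00
horizontal leg | 1200.00 | 63.50 | 8.00 | 76200.00 | 9600.00
Σ | 5750.00 |  |  | 135350.00 | 407725.00
X̄ = 135350.00 / 5750.00 = 23.54 mm
Ȳ = 407725.00 / 5750.00 = 70.91 mm

X̄ = 23.54 mm, Ȳ = 70.91 mm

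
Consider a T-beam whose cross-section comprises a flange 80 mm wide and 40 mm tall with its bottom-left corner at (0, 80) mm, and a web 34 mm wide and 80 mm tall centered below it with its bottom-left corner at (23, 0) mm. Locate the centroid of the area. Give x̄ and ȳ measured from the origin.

x̄ = 40.00 mm, ȳ = 72.43 mm

Part | A | x̄ᵢ | ȳᵢ | A·x̄ᵢ | A·ȳᵢ
web | 2720.00 | 40.00 | 40.00 | 108800.00 | 108800.00
flange | 3200.00 | 40.00 | 100.00 | 128000.00 | 320000.00
Σ | 5920.00 |  |  | 236800.00 | 428800.00
x̄ = 236800.00 / 5920.00 = 40.00 mm
ȳ = 428800.00 / 5920.00 = 72.43 mm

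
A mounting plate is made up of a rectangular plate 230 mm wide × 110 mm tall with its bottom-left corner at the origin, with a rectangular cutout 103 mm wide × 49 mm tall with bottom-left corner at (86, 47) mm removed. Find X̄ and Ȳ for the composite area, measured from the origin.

X̄ = 109.39 mm, Ȳ = 50.89 mm

plate: A = 230 × 110 = 25300.00, centroid at (115.00, 55.00).
hole: A = −(103 × 49) = -5047.00, centroid at (137.50, 71.50).
ΣA = 20253.00 mm²
ΣAX̄ = (25300.00)(115.00) + (-5047.00)(137.50) = 2215537.50 mm³
ΣAȲ = (25300.00)(55.00) + (-5047.00)(71.50) = 1030639.50 mm³
X̄ = 2215537.50 / 20253.00 = 109.39 mm
Ȳ = 1030639.50 / 20253.00 = 50.89 mm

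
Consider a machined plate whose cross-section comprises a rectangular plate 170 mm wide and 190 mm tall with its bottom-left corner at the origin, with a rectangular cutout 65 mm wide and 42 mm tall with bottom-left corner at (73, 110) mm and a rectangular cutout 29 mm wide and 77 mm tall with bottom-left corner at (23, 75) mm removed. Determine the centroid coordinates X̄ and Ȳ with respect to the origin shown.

X̄ = 86.83 mm, Ȳ = 89.89 mm

plate: A = 170 × 190 = 32300.00, centroid at (85.00, 95.00).
hole 1: A = −(65 × 42) = -2730.00, centroid at (105.50, 131.00).
hole 2: A = −(29 × 77) = -2233.00, centroid at (37.50, 113.50).
ΣA = 27337.00 mm²
ΣAX̄ = (32300.00)(85.00) + (-2730.00)(105.50) + (-2233.00)(37.50) = 2373747.50 mm³
ΣAȲ = (32300.00)(95.00) + (-2730.00)(131.00) + (-2233.00)(113.50) = 2457424.50 mm³
X̄ = 2373747.50 / 27337.00 = 86.83 mm
Ȳ = 2457424.50 / 27337.00 = 89.89 mm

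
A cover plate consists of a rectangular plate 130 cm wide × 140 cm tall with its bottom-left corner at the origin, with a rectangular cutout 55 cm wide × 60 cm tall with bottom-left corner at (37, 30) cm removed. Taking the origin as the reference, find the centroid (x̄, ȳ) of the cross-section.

Part | A | x̄ᵢ | ȳᵢ | A·x̄ᵢ | A·ȳᵢ
plate | 18200.00 | 65.00 | 70.00 | 1183000.00 | 1274000.00
hole | -3300.00 | 64.50 | 60.00 | -212850.00 | -198000.00
Σ | 14900.00 |  |  | 970150.00 | 1076000.00
x̄ = 970150.00 / 14900.00 = 65.11 cm
ȳ = 1076000.00 / 14900.00 = 72.21 cm

x̄ = 65.11 cm, ȳ = 72.21 cm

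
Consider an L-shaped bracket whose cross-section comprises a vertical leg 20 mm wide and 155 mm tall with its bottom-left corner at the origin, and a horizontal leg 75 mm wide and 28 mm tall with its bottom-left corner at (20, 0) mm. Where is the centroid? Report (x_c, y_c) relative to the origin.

vertical leg: A = 20 × 155 = 3100.00, centroid at (10.00, 77.50).
horizontal leg: A = 75 × 28 = 2100.00, centroid at (57.50, 14.00).
ΣA = 5200.00 mm²
ΣAx_c = (3100.00)(10.00) + (2100.00)(57.50) = 151750.00 mm³
ΣAy_c = (3100.00)(77.50) + (2100.00)(14.00) = 269650.00 mm³
x_c = 151750.00 / 5200.00 = 29.18 mm
y_c = 269650.00 / 5200.00 = 51.86 mm

x_c = 29.18 mm, y_c = 51.86 mm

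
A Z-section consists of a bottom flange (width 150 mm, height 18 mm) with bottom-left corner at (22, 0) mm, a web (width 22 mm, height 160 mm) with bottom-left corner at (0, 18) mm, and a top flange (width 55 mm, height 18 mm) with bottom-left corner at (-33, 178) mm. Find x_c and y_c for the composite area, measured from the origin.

x_c = 40.94 mm, y_c = 76.89 mm

bottom flange: A = 150 × 18 = 2700.00, centroid at (97.00, 9.00).
web: A = 22 × 160 = 3520.00, centroid at (11.00, 98.00).
top flange: A = 55 × 18 = 990.00, centroid at (-5.50, 187.00).
ΣA = 7210.00 mm², ΣAx_c = 295175.00 mm³, ΣAy_c = 554390.00 mm³.
x_c = 295175.00/7210.00 = 40.94 mm; y_c = 554390.00/7210.00 = 76.89 mm.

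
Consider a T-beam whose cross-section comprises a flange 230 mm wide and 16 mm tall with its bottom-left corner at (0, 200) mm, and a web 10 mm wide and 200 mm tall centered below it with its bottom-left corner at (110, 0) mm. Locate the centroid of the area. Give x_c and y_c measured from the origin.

x_c = 115.00 mm, y_c = 169.97 mm

web: A = 10 × 200 = 2000.00, centroid at (115.00, 100.00).
flange: A = 230 × 16 = 3680.00, centroid at (115.00, 208.00).
ΣA = 5680.00 mm²
ΣAx_c = (2000.00)(115.00) + (3680.00)(115.00) = 653200.00 mm³
ΣAy_c = (2000.00)(100.00) + (3680.00)(208.00) = 965440.00 mm³
x_c = 653200.00 / 5680.00 = 115.00 mm
y_c = 965440.00 / 5680.00 = 169.97 mm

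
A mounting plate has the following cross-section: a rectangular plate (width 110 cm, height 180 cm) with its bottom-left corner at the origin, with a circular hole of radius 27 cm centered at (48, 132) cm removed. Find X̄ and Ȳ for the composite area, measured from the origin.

X̄ = 55.92 cm, Ȳ = 84.51 cm

plate: A = 110 × 180 = 19800.00, centroid at (55.00, 90.00).
hole: A = −π·27² = -2290.22, centroid at (48.00, 132.00).
ΣA = 17509.78 cm², ΣAX̄ = 979069.39 cm³, ΣAȲ = 1479690.82 cm³.
X̄ = 979069.39/17509.78 = 55.92 cm; Ȳ = 1479690.82/17509.78 = 84.51 cm.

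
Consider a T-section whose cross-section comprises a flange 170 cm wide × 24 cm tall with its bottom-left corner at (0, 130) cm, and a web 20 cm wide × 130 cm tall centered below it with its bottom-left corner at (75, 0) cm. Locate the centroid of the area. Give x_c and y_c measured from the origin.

x_c = 85.00 cm, y_c = 112.03 cm

web: A = 20 × 130 = 2600.00, centroid at (85.00, 65.00).
flange: A = 170 × 24 = 4080.00, centroid at (85.00, 142.00).
ΣA = 6680.00 cm²
ΣAx_c = (2600.00)(85.00) + (4080.00)(85.00) = 567800.00 cm³
ΣAy_c = (2600.00)(65.00) + (4080.00)(142.00) = 748360.00 cm³
x_c = 567800.00 / 6680.00 = 85.00 cm
y_c = 748360.00 / 6680.00 = 112.03 cm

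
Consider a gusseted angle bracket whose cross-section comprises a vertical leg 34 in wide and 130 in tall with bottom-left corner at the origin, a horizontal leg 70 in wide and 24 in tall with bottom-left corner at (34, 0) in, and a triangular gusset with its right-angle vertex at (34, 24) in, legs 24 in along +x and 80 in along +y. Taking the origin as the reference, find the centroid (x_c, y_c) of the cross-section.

x_c = 32.77 in, y_c = 50.44 in

vertical leg: A = 34 × 130 = 4420.00, centroid at (17.00, 65.00).
horizontal leg: A = 70 × 24 = 1680.00, centroid at (69.00, 12.00).
gusset: A = ½·24·80 = 960.00, centroid at (42.00, 50.67).
ΣA = 7060.00 in²
ΣAx_c = (4420.00)(17.00) + (1680.00)(69.00) + (960.00)(42.00) = 231380.00 in³
ΣAy_c = (4420.00)(65.00) + (1680.00)(12.00) + (960.00)(50.67) = 356100.00 in³
x_c = 231380.00 / 7060.00 = 32.77 in
y_c = 356100.00 / 7060.00 = 50.44 in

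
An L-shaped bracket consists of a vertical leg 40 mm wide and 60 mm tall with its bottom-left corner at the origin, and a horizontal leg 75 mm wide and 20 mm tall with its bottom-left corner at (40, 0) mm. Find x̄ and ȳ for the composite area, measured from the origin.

x̄ = 42.12 mm, ȳ = 22.31 mm

vertical leg: A = 40 × 60 = 2400.00, centroid at (20.00, 30.00).
horizontal leg: A = 75 × 20 = 1500.00, centroid at (77.50, 10.00).
ΣA = 3900.00 mm², ΣAx̄ = 164250.00 mm³, ΣAȳ = 87000.00 mm³.
x̄ = 164250.00/3900.00 = 42.12 mm; ȳ = 87000.00/3900.00 = 22.31 mm.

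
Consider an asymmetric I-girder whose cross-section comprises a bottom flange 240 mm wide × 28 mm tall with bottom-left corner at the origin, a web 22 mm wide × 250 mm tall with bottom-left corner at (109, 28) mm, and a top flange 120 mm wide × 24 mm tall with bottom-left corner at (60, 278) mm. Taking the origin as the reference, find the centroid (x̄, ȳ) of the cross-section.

Part | A | x̄ᵢ | ȳᵢ | A·x̄ᵢ | A·ȳᵢ
bottom flange | 6720.00 | 120.00 | 14.00 | 806400.00 | 94080.00
web | 5500.00 | 120.00 | 153.00 | 660000.00 | 841500.00
top flange | 2880.00 | 120.00 | 290.00 | 345600.00 | 835200.00
Σ | 15100.00 |  |  | 1812000.00 | 1770780.00
x̄ = 1812000.00 / 15100.00 = 120.00 mm
ȳ = 1770780.00 / 15100.00 = 117.27 mm

x̄ = 120.00 mm, ȳ = 117.27 mm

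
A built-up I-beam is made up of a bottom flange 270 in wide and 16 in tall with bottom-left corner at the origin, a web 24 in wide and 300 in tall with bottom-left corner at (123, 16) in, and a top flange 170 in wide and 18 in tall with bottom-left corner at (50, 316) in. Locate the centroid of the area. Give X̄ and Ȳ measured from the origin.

bottom flange: A = 270 × 16 = 4320.00, centroid at (135.00, 8.00).
web: A = 24 × 300 = 7200.00, centroid at (135.00, 166.00).
top flange: A = 170 × 18 = 3060.00, centroid at (135.00, 325.00).
ΣA = 14580.00 in², ΣAX̄ = 1968300.00 in³, ΣAȲ = 2224260.00 in³.
X̄ = 1968300.00/14580.00 = 135.00 in; Ȳ = 2224260.00/14580.00 = 152.56 in.

X̄ = 135.00 in, Ȳ = 152.56 in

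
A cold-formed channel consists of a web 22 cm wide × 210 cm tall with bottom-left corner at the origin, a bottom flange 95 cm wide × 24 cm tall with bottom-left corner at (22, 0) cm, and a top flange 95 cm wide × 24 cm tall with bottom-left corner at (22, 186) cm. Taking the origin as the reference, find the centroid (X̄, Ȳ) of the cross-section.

X̄ = 40.06 cm, Ȳ = 105.00 cm

web: A = 22 × 210 = 4620.00, centroid at (11.00, 105.00).
bottom flange: A = 95 × 24 = 2280.00, centroid at (69.50, 12.00).
top flange: A = 95 × 24 = 2280.00, centroid at (69.50, 198.00).
ΣA = 9180.00 cm², ΣAX̄ = 367740.00 cm³, ΣAȲ = 963900.00 cm³.
X̄ = 367740.00/9180.00 = 40.06 cm; Ȳ = 963900.00/9180.00 = 105.00 cm.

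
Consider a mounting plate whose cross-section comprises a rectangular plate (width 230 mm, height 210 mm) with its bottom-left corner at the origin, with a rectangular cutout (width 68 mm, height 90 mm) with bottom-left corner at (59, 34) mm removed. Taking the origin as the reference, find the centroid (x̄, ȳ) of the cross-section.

Part | A | x̄ᵢ | ȳᵢ | A·x̄ᵢ | A·ȳᵢ
plate | 48300.00 | 115.00 | 105.00 | 5554500.00 | 5071500.00
hole | -6120.00 | 93.00 | 79.00 | -569160.00 | -483480.00
Σ | 42180.00 |  |  | 4985340.00 | 4588020.00
x̄ = 4985340.00 / 42180.00 = 118.19 mm
ȳ = 4588020.00 / 42180.00 = 108.77 mm

x̄ = 118.19 mm, ȳ = 108.77 mm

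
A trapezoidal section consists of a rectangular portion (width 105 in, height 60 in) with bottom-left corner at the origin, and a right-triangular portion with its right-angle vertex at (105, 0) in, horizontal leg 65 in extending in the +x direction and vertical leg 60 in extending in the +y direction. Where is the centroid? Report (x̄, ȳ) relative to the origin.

Part | A | x̄ᵢ | ȳᵢ | A·x̄ᵢ | A·ȳᵢ
rectangular portion | 6300.00 | 52.50 | 30.00 | 330750.00 | 189000.00
triangular portion | 1950.00 | 126.67 | 20.00 | 247000.00 | 39000.00
Σ | 8250.00 |  |  | 577750.00 | 228000.00
x̄ = 577750.00 / 8250.00 = 70.03 in
ȳ = 228000.00 / 8250.00 = 27.64 in

x̄ = 70.03 in, ȳ = 27.64 in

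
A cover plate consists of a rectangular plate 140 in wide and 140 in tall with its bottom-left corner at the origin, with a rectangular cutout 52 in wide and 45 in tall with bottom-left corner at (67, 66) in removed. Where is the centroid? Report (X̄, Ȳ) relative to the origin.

X̄ = 66.88 in, Ȳ = 67.49 in

plate: A = 140 × 140 = 19600.00, centroid at (70.00, 70.00).
hole: A = −(52 × 45) = -2340.00, centroid at (93.00, 88.50).
ΣA = 17260.00 in²
ΣAX̄ = (19600.00)(70.00) + (-2340.00)(93.00) = 1154380.00 in³
ΣAȲ = (19600.00)(70.00) + (-2340.00)(88.50) = 1164910.00 in³
X̄ = 1154380.00 / 17260.00 = 66.88 in
Ȳ = 1164910.00 / 17260.00 = 67.49 in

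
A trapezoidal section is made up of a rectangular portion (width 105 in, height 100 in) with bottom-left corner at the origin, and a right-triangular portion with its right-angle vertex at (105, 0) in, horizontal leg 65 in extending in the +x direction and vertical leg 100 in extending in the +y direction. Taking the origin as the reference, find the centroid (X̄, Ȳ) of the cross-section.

rectangular portion: A = 105 × 100 = 10500.00, centroid at (52.50, 50.00).
triangular portion: A = ½·65·100 = 3250.00, centroid at (126.67, 33.33).
ΣA = 13750.00 in²
ΣAX̄ = (10500.00)(52.50) + (3250.00)(126.67) = 962916.67 in³
ΣAȲ = (10500.00)(50.00) + (3250.00)(33.33) = 633333.33 in³
X̄ = 962916.67 / 13750.00 = 70.03 in
Ȳ = 633333.33 / 13750.00 = 46.06 in

X̄ = 70.03 in, Ȳ = 46.06 in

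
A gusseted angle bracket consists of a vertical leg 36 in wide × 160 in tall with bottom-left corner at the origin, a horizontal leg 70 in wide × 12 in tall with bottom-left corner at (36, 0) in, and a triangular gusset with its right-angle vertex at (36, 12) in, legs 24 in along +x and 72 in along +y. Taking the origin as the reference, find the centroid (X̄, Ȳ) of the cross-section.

Part | A | x̄ᵢ | ȳᵢ | A·x̄ᵢ | A·ȳᵢ
vertical leg | 5760.00 | 18.00 | 80.00 | 103680.00 | 460800.00
horizontal leg | 840.00 | 71.00 | 6.00 | 59640.00 | 5040.00
gusset | 864.00 | 44.00 | 36.00 | 38016.00 | 31104.00
Σ | 7464.00 |  |  | 201336.00 | 496944.00
X̄ = 201336.00 / 7464.00 = 26.97 in
Ȳ = 496944.00 / 7464.00 = 66.58 in

X̄ = 26.97 in, Ȳ = 66.58 in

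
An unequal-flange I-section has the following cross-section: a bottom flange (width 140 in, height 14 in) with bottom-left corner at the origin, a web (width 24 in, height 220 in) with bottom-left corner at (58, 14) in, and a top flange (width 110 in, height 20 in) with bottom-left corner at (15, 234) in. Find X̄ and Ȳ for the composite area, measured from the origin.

bottom flange: A = 140 × 14 = 1960.00, centroid at (70.00, 7.00).
web: A = 24 × 220 = 5280.00, centroid at (70.00, 124.00).
top flange: A = 110 × 20 = 2200.00, centroid at (70.00, 244.00).
ΣA = 9440.00 in², ΣAX̄ = 660800.00 in³, ΣAȲ = 1205240.00 in³.
X̄ = 660800.00/9440.00 = 70.00 in; Ȳ = 1205240.00/9440.00 = 127.67 in.

X̄ = 70.00 in, Ȳ = 127.67 in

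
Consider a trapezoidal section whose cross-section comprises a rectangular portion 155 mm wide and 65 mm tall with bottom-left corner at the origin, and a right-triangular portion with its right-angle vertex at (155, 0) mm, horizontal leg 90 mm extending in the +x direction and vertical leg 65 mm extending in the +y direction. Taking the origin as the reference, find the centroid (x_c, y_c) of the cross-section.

Part | A | x̄ᵢ | ȳᵢ | A·x̄ᵢ | A·ȳᵢ
rectangular portion | 10075.00 | 77.50 | 32.50 | 780812.50 | 327437.50
triangular portion | 2925.00 | 185.00 | 21.67 | 541125.00 | 63375.00
Σ | 13000.00 |  |  | 1321937.50 | 390812.50
x_c = 1321937.50 / 13000.00 = 101.69 mm
y_c = 390812.50 / 13000.00 = 30.06 mm

x_c = 101.69 mm, y_c = 30.06 mm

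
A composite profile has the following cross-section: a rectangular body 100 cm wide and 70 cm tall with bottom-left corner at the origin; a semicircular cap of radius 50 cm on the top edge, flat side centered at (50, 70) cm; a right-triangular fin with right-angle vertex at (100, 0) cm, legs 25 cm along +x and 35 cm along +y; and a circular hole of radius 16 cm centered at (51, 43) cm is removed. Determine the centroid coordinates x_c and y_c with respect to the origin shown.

rectangular body: A = 100 × 70 = 7000.00, centroid at (50.00, 35.00).
semicircular top: A = ½π·50² = 3926.99, centroid at (50.00, 91.22).
triangular fin: A = ½·25·35 = 437.50, centroid at (108.33, 11.67).
hole: A = −π·16² = -804.25, centroid at (51.00, 43.00).
ΣA = 10560.24 cm², ΣAx_c = 552728.74 cm³, ΣAy_c = 573744.21 cm³.
x_c = 552728.74/10560.24 = 52.34 cm; y_c = 573744.21/10560.24 = 54.33 cm.

x_c = 52.34 cm, y_c = 54.33 cm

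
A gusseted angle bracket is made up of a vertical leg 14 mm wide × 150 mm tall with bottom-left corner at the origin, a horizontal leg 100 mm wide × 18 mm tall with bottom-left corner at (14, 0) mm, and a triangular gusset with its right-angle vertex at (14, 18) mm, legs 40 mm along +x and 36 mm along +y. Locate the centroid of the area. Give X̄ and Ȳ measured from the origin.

vertical leg: A = 14 × 150 = 2100.00, centroid at (7.00, 75.00).
horizontal leg: A = 100 × 18 = 1800.00, centroid at (64.00, 9.00).
gusset: A = ½·40·36 = 720.00, centroid at (27.33, 30.00).
ΣA = 4620.00 mm², ΣAX̄ = 149580.00 mm³, ΣAȲ = 195300.00 mm³.
X̄ = 149580.00/4620.00 = 32.38 mm; Ȳ = 195300.00/4620.00 = 42.27 mm.

X̄ = 32.38 mm, Ȳ = 42.27 mm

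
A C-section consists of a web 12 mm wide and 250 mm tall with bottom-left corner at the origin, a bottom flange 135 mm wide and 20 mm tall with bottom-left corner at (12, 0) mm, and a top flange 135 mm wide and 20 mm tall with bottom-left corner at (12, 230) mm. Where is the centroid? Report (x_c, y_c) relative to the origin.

x_c = 53.25 mm, y_c = 125.00 mm

web: A = 12 × 250 = 3000.00, centroid at (6.00, 125.00).
bottom flange: A = 135 × 20 = 2700.00, centroid at (79.50, 10.00).
top flange: A = 135 × 20 = 2700.00, centroid at (79.50, 240.00).
ΣA = 8400.00 mm², ΣAx_c = 447300.00 mm³, ΣAy_c = 1050000.00 mm³.
x_c = 447300.00/8400.00 = 53.25 mm; y_c = 1050000.00/8400.00 = 125.00 mm.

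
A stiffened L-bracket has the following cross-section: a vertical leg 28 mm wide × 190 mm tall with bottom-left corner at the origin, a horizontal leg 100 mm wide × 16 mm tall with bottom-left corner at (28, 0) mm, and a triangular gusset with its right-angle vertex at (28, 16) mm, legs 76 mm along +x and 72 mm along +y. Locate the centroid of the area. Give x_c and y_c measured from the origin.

x_c = 35.75 mm, y_c = 65.00 mm

vertical leg: A = 28 × 190 = 5320.00, centroid at (14.00, 95.00).
horizontal leg: A = 100 × 16 = 1600.00, centroid at (78.00, 8.00).
gusset: A = ½·76·72 = 2736.00, centroid at (53.33, 40.00).
ΣA = 9656.00 mm²
ΣAx_c = (5320.00)(14.00) + (1600.00)(78.00) + (2736.00)(53.33) = 345200.00 mm³
ΣAy_c = (5320.00)(95.00) + (1600.00)(8.00) + (2736.00)(40.00) = 627640.00 mm³
x_c = 345200.00 / 9656.00 = 35.75 mm
y_c = 627640.00 / 9656.00 = 65.00 mm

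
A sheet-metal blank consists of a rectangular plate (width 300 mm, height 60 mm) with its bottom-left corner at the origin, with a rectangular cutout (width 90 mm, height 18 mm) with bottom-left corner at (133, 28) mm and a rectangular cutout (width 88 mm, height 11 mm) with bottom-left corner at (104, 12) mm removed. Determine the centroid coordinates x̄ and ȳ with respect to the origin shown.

plate: A = 300 × 60 = 18000.00, centroid at (150.00, 30.00).
hole 1: A = −(90 × 18) = -1620.00, centroid at (178.00, 37.00).
hole 2: A = −(88 × 11) = -968.00, centroid at (148.00, 17.50).
ΣA = 15412.00 mm², ΣAx̄ = 2268376.00 mm³, ΣAȳ = 463120.00 mm³.
x̄ = 2268376.00/15412.00 = 147.18 mm; ȳ = 463120.00/15412.00 = 30.05 mm.

x̄ = 147.18 mm, ȳ = 30.05 mm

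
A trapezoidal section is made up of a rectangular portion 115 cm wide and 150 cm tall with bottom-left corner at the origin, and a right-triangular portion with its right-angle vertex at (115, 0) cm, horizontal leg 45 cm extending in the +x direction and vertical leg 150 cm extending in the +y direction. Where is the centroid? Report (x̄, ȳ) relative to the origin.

rectangular portion: A = 115 × 150 = 17250.00, centroid at (57.50, 75.00).
triangular portion: A = ½·45·150 = 3375.00, centroid at (130.00, 50.00).
ΣA = 20625.00 cm², ΣAx̄ = 1430625.00 cm³, ΣAȳ = 1462500.00 cm³.
x̄ = 1430625.00/20625.00 = 69.36 cm; ȳ = 1462500.00/20625.00 = 70.91 cm.

x̄ = 69.36 cm, ȳ = 70.91 cm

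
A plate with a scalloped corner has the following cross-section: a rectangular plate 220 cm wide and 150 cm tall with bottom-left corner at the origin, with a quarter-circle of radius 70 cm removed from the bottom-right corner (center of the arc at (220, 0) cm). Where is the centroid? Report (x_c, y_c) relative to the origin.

x_c = 99.40 cm, y_c = 80.98 cm

Part | A | x̄ᵢ | ȳᵢ | A·x̄ᵢ | A·ȳᵢ
plate | 33000.00 | 110.00 | 75.00 | 3630000.00 | 2475000.00
removed quarter-circle | -3848.45 | 190.29 | 29.71 | -732325.89 | -114333.33
Σ | 29151.55 |  |  | 2897674.11 | 2360666.67
x_c = 2897674.11 / 29151.55 = 99.40 cm
y_c = 2360666.67 / 29151.55 = 80.98 cm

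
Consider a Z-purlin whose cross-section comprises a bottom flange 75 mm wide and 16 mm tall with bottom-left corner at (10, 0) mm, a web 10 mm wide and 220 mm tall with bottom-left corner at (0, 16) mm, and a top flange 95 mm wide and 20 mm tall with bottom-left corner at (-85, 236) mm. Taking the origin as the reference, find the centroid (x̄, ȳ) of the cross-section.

x̄ = -0.61 mm, ȳ = 142.30 mm

Part | A | x̄ᵢ | ȳᵢ | A·x̄ᵢ | A·ȳᵢ
bottom flange | 1200.00 | 47.50 | 8.00 | 57000.00 | 9600.00
web | 2200.00 | 5.00 | 126.00 | 11000.00 | 277200.00
top flange | 1900.00 | -37.50 | 246.00 | -71250.00 | 467400.00
Σ | 5300.00 |  |  | -3250.00 | 754200.00
x̄ = -3250.00 / 5300.00 = -0.61 mm
ȳ = 754200.00 / 5300.00 = 142.30 mm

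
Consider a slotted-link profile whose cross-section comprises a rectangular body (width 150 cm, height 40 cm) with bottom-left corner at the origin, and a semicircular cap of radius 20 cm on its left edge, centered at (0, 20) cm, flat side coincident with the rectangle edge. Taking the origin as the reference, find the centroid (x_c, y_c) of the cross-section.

Part | A | x̄ᵢ | ȳᵢ | A·x̄ᵢ | A·ȳᵢ
rectangular body | 6000.00 | 75.00 | 20.00 | 450000.00 | 120000.00
semicircular end | 628.32 | -8.49 | 20.00 | -5333.33 | 12566.37
Σ | 6628.32 |  |  | 444666.67 | 132566.37
x_c = 444666.67 / 6628.32 = 67.09 cm
y_c = 132566.37 / 6628.32 = 20.00 cm

x_c = 67.09 cm, y_c = 20.00 cm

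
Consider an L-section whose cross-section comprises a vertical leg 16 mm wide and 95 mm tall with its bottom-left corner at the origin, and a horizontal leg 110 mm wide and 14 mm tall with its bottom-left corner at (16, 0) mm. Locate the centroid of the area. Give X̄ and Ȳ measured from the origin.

vertical leg: A = 16 × 95 = 1520.00, centroid at (8.00, 47.50).
horizontal leg: A = 110 × 14 = 1540.00, centroid at (71.00, 7.00).
ΣA = 3060.00 mm², ΣAX̄ = 121500.00 mm³, ΣAȲ = 82980.00 mm³.
X̄ = 121500.00/3060.00 = 39.71 mm; Ȳ = 82980.00/3060.00 = 27.12 mm.

X̄ = 39.71 mm, Ȳ = 27.12 mm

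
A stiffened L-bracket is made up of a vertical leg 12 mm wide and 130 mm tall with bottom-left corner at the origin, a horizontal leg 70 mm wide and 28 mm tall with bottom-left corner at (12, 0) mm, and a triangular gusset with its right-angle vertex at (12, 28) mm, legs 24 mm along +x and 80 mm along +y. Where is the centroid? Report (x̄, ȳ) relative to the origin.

vertical leg: A = 12 × 130 = 1560.00, centroid at (6.00, 65.00).
horizontal leg: A = 70 × 28 = 1960.00, centroid at (47.00, 14.00).
gusset: A = ½·24·80 = 960.00, centroid at (20.00, 54.67).
ΣA = 4480.00 mm²
ΣAx̄ = (1560.00)(6.00) + (1960.00)(47.00) + (960.00)(20.00) = 120680.00 mm³
ΣAȳ = (1560.00)(65.00) + (1960.00)(14.00) + (960.00)(54.67) = 181320.00 mm³
x̄ = 120680.00 / 4480.00 = 26.94 mm
ȳ = 181320.00 / 4480.00 = 40.47 mm

x̄ = 26.94 mm, ȳ = 40.47 mm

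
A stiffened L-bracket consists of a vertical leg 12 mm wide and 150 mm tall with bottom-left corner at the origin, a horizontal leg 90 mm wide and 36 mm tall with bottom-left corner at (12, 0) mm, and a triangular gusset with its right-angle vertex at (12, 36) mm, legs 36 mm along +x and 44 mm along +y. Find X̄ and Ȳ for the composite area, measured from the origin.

Part | A | x̄ᵢ | ȳᵢ | A·x̄ᵢ | A·ȳᵢ
vertical leg | 1800.00 | 6.00 | 75.00 | 10800.00 | 135000.00
horizontal leg | 3240.00 | 57.00 | 18.00 | 184680.00 | 58320.00
gusset | 792.00 | 24.00 | 50.67 | 19008.00 | 40128.00
Σ | 5832.00 |  |  | 214488.00 | 233448.00
X̄ = 214488.00 / 5832.00 = 36.78 mm
Ȳ = 233448.00 / 5832.00 = 40.03 mm

X̄ = 36.78 mm, Ȳ = 40.03 mm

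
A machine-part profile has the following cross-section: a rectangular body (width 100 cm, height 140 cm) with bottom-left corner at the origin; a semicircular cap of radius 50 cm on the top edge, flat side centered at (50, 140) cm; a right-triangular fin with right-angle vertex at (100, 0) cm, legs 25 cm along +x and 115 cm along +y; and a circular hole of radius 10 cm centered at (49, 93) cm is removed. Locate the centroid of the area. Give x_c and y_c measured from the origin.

x_c = 54.42 cm, y_c = 86.04 cm

rectangular body: A = 100 × 140 = 14000.00, centroid at (50.00, 70.00).
semicircular top: A = ½π·50² = 3926.99, centroid at (50.00, 161.22).
triangular fin: A = ½·25·115 = 1437.50, centroid at (108.33, 38.33).
hole: A = −π·10² = -314.16, centroid at (49.00, 93.00).
ΣA = 19050.33 cm², ΣAx_c = 1036684.90 cm³, ΣAy_c = 1638999.40 cm³.
x_c = 1036684.90/19050.33 = 54.42 cm; y_c = 1638999.40/19050.33 = 86.04 cm.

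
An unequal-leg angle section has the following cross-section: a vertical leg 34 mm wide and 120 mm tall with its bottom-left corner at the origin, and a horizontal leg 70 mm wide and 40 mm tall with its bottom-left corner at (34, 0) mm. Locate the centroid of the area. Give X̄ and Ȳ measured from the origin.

X̄ = 38.16 mm, Ȳ = 43.72 mm

Part | A | x̄ᵢ | ȳᵢ | A·x̄ᵢ | A·ȳᵢ
vertical leg | 4080.00 | 17.00 | 60.00 | 69360.00 | 244800.00
horizontal leg | 2800.00 | 69.00 | 20.00 | 193200.00 | 56000.00
Σ | 6880.00 |  |  | 262560.00 | 300800.00
X̄ = 262560.00 / 6880.00 = 38.16 mm
Ȳ = 300800.00 / 6880.00 = 43.72 mm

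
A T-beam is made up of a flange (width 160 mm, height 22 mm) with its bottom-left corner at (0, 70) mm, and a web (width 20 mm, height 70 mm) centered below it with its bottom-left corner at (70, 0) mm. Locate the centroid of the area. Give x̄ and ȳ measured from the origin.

web: A = 20 × 70 = 1400.00, centroid at (80.00, 35.00).
flange: A = 160 × 22 = 3520.00, centroid at (80.00, 81.00).
ΣA = 4920.00 mm², ΣAx̄ = 393600.00 mm³, ΣAȳ = 334120.00 mm³.
x̄ = 393600.00/4920.00 = 80.00 mm; ȳ = 334120.00/4920.00 = 67.91 mm.

x̄ = 80.00 mm, ȳ = 67.91 mm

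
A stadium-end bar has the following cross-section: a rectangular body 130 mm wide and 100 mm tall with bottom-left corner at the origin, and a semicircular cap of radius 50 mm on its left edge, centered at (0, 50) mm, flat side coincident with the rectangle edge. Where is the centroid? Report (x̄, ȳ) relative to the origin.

rectangular body: A = 130 × 100 = 13000.00, centroid at (65.00, 50.00).
semicircular end: A = ½π·50² = 3926.99, centroid at (-21.22, 50.00).
ΣA = 16926.99 mm²
ΣAx̄ = (13000.00)(65.00) + (3926.99)(-21.22) = 761666.67 mm³
ΣAȳ = (13000.00)(50.00) + (3926.99)(50.00) = 846349.54 mm³
x̄ = 761666.67 / 16926.99 = 45.00 mm
ȳ = 846349.54 / 16926.99 = 50.00 mm

x̄ = 45.00 mm, ȳ = 50.00 mm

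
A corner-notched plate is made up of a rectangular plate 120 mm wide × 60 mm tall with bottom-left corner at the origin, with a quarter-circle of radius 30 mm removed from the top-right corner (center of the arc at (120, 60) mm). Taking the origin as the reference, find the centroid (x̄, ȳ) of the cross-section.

x̄ = 54.85 mm, ȳ = 28.12 mm

Part | A | x̄ᵢ | ȳᵢ | A·x̄ᵢ | A·ȳᵢ
plate | 7200.00 | 60.00 | 30.00 | 432000.00 | 216000.00
removed quarter-circle | -706.86 | 107.27 | 47.27 | -75823.00 | -33411.50
Σ | 6493.14 |  |  | 356177.00 | 182588.50
x̄ = 356177.00 / 6493.14 = 54.85 mm
ȳ = 182588.50 / 6493.14 = 28.12 mm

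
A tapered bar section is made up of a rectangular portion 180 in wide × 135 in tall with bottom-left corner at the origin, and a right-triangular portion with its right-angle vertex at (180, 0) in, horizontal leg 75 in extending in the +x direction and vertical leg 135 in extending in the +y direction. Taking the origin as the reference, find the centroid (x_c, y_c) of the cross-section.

rectangular portion: A = 180 × 135 = 24300.00, centroid at (90.00, 67.50).
triangular portion: A = ½·75·135 = 5062.50, centroid at (205.00, 45.00).
ΣA = 29362.50 in²
ΣAx_c = (24300.00)(90.00) + (5062.50)(205.00) = 3224812.50 in³
ΣAy_c = (24300.00)(67.50) + (5062.50)(45.00) = 1868062.50 in³
x_c = 3224812.50 / 29362.50 = 109.83 in
y_c = 1868062.50 / 29362.50 = 63.62 in

x_c = 109.83 in, y_c = 63.62 in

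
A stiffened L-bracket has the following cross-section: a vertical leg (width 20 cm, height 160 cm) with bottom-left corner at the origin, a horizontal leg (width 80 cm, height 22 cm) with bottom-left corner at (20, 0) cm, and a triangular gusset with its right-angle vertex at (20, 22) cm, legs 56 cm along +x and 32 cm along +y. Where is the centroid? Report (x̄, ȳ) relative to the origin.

x̄ = 29.41 cm, ȳ = 52.02 cm

Part | A | x̄ᵢ | ȳᵢ | A·x̄ᵢ | A·ȳᵢ
vertical leg | 3200.00 | 10.00 | 80.00 | 32000.00 | 256000.00
horizontal leg | 1760.00 | 60.00 | 11.00 | 105600.00 | 19360.00
gusset | 896.00 | 38.67 | 32.67 | 34645.33 | 29269.33
Σ | 5856.00 |  |  | 172245.33 | 304629.33
x̄ = 172245.33 / 5856.00 = 29.41 cm
ȳ = 304629.33 / 5856.00 = 52.02 cm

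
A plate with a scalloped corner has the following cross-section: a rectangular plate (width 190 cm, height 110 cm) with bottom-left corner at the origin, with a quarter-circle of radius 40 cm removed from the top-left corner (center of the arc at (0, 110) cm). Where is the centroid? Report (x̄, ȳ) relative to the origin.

x̄ = 99.99 cm, ȳ = 52.57 cm

plate: A = 190 × 110 = 20900.00, centroid at (95.00, 55.00).
removed quarter-circle: A = −¼π·40² = -1256.64, centroid at (16.98, 93.02).
ΣA = 19643.36 cm², ΣAx̄ = 1964166.67 cm³, ΣAȳ = 1032603.26 cm³.
x̄ = 1964166.67/19643.36 = 99.99 cm; ȳ = 1032603.26/19643.36 = 52.57 cm.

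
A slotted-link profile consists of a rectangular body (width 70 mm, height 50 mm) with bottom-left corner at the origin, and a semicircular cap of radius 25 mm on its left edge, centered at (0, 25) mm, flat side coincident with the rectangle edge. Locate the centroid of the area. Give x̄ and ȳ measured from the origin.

rectangular body: A = 70 × 50 = 3500.00, centroid at (35.00, 25.00).
semicircular end: A = ½π·25² = 981.75, centroid at (-10.61, 25.00).
ΣA = 4481.75 mm², ΣAx̄ = 112083.33 mm³, ΣAȳ = 112043.69 mm³.
x̄ = 112083.33/4481.75 = 25.01 mm; ȳ = 112043.69/4481.75 = 25.00 mm.

x̄ = 25.01 mm, ȳ = 25.00 mm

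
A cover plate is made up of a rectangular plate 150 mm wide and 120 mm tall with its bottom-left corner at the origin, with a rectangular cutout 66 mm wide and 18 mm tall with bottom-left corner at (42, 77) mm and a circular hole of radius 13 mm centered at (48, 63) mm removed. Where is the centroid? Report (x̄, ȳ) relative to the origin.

Part | A | x̄ᵢ | ȳᵢ | A·x̄ᵢ | A·ȳᵢ
plate | 18000.00 | 75.00 | 60.00 | 1350000.00 | 1080000.00
hole 1 | -1188.00 | 75.00 | 86.00 | -89100.00 | -102168.00
hole 2 | -530.93 | 48.00 | 63.00 | -25484.60 | -33448.54
Σ | 16281.07 |  |  | 1235415.40 | 944383.46
x̄ = 1235415.40 / 16281.07 = 75.88 mm
ȳ = 944383.46 / 16281.07 = 58.00 mm

x̄ = 75.88 mm, ȳ = 58.00 mm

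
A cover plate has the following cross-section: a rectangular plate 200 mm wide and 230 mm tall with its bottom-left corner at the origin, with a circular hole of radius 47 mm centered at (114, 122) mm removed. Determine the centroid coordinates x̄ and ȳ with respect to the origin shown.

Part | A | x̄ᵢ | ȳᵢ | A·x̄ᵢ | A·ȳᵢ
plate | 46000.00 | 100.00 | 115.00 | 4600000.00 | 5290000.00
hole | -6939.78 | 114.00 | 122.00 | -791134.71 | -846652.94
Σ | 39060.22 |  |  | 3808865.29 | 4443347.06
x̄ = 3808865.29 / 39060.22 = 97.51 mm
ȳ = 4443347.06 / 39060.22 = 113.76 mm

x̄ = 97.51 mm, ȳ = 113.76 mm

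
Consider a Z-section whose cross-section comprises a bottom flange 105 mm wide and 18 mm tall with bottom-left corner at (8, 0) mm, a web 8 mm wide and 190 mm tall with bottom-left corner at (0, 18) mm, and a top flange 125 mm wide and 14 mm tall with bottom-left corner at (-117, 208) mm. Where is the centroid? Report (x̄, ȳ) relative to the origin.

x̄ = 4.85 mm, ȳ = 109.50 mm

Part | A | x̄ᵢ | ȳᵢ | A·x̄ᵢ | A·ȳᵢ
bottom flange | 1890.00 | 60.50 | 9.00 | 114345.00 | 17010.00
web | 1520.00 | 4.00 | 113.00 | 6080.00 | 171760.00
top flange | 1750.00 | -54.50 | 215.00 | -95375.00 | 376250.00
Σ | 5160.00 |  |  | 25050.00 | 565020.00
x̄ = 25050.00 / 5160.00 = 4.85 mm
ȳ = 565020.00 / 5160.00 = 109.50 mm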